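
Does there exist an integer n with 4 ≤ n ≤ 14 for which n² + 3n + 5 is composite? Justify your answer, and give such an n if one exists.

At n = 13: 13² + 3·13 + 5 = 213 = 3·71, which is composite.

n = 13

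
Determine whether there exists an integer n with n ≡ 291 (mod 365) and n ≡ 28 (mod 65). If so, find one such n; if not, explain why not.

Reduce both congruences modulo 5, which divides 365 and 65: they say n ≡ 291 (mod 5) and n ≡ 28 (mod 5).
But 291 mod 5 = 1 while 28 mod 5 = 3, a contradiction.
Therefore no such n exists.

There is no such integer.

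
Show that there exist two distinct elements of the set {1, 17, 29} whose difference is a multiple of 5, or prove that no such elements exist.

Two integers differ by a multiple of 5 exactly when they have the same residue mod 5. The residues are 1↦1, 17↦2, 29↦4.
All 3 residues are distinct, so no two elements differ by a multiple of 5.

No, no such pair exists.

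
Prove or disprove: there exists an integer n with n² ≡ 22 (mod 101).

n = 74

Take n = 74. Then 74² = 5476 = 54·101 + 22, so 74² ≡ 22 (mod 101).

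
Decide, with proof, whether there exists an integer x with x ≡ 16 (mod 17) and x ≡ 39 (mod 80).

x = 679

gcd(17, 80) = 1, so the Chinese Remainder Theorem guarantees exactly one residue class mod 1360 satisfying both.
Any solution of the first congruence is x = 16 + 17t; substituting into the second, 17t ≡ 39 − 16 ≡ 23 (mod 80).
Invert 17 mod 80 by the Euclidean algorithm: 80 = 4·17 + 12, 17 = 1·12 + 5, 12 = 2·5 + 2, 5 = 2·2 + 1, 2 = 2·1 + 0; back-substituting, 1 = 5 − 2·2 = 5 − 2·(12 − 2·5) = −2·12 + 5·5 = −2·12 + 5·(17 − 1·12) = 5·17 − 7·12 = 5·17 − 7·(80 − 4·17) = −7·80 + 33·17. Hence 17·33 ≡ 1, so 17⁻¹ ≡ 33 (mod 80).
Therefore t ≡ 33·23 = 759 ≡ 39 (mod 80).
With t = 39: x = 16 + 17·39 = 679.
Indeed 679 ≡ 16 (mod 17) and 679 ≡ 39 (mod 80).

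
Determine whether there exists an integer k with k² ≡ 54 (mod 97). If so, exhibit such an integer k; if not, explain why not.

Take k = 32. Then 32² = 1024 = 10·97 + 54, so 32² ≡ 54 (mod 97).

k = 32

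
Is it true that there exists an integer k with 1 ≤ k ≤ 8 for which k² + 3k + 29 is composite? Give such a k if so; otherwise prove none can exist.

At k = 8: 8² + 3·8 + 29 = 117 = 3·39, which is composite.

k = 8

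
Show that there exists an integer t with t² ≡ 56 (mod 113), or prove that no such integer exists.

Take t = 13. Then 13² = 169 = 1·113 + 56, so 13² ≡ 56 (mod 113).

t = 13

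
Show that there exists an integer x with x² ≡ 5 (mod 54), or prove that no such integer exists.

There is no such integer.

Work modulo the divisor 3 of 54. If x² ≡ 5 (mod 54) then x² ≡ 2 (mod 3).
Squares mod 3 repeat after x = 1 (as (−x)² = x²); for x = 0..1 they are 0, 1.
The set of squares mod 3 is therefore {0, 1}, which does not contain 2.
Hence no integer x has x² ≡ 5 (mod 54).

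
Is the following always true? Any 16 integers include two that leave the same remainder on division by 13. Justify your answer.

Yes.

Partition the integers by their residue mod 13; there are 13 classes.
Placing 16 integers into 13 classes, some class receives at least two — say a and b.
So a and b have equal remainders mod 13, which is exactly what was to be shown.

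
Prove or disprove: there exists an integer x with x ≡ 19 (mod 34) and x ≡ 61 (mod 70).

x = 971

Here gcd(34, 70) = 2, and both 19 and 61 leave remainder 1 mod 2, so the system is consistent.
Write x = 19 + 34t. Then 34t ≡ 61 − 19 ≡ 42 (mod 70); dividing through by 2 gives 17t ≡ 21 (mod 35).
To invert 17 modulo 35: 35 = 2·17 + 1, 17 = 17·1 + 0, and unwinding, 1 = 35 − 2·17. Thus 17⁻¹ ≡ -2 ≡ 33 (mod 35).
Multiplying by 33: t ≡ 33·21 = 693 ≡ 28 (mod 35).
Then x = 19 + 34·28 = 971.
Indeed 971 ≡ 19 (mod 34) and 971 ≡ 61 (mod 70).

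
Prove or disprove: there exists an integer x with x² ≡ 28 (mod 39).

There is no such integer.

Work modulo the divisor 13 of 39. If x² ≡ 28 (mod 39) then x² ≡ 2 (mod 13).
Since (13 − x)² ≡ x² (mod 13), it suffices to square x = 0, 1, …, 6: the residues are 0, 1, 4, 9, 3, 12, 10.
So the quadratic residues mod 13 are {0, 1, 3, 4, 9, 10, 12}, and 2 is not among them.
Hence no integer x has x² ≡ 28 (mod 39).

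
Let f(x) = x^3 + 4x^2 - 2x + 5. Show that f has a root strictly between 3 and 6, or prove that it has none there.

f(3) = 62 and f(6) = 353, both positive, so a sign-change argument is unavailable; we show f keeps this sign on the whole interval.
Substitute x = 3 + u, where 0 < u < 3 on the interval. Expanding, f(3 + u) = u^3 + 13u^2 + 49u + 62.
The nonzero coefficients here are all positive, so for u > 0 every term is positive (or zero), and the constant term 62 is strictly positive.
Therefore f(x) > 0 throughout (3, 6), and f has no zero there.

No.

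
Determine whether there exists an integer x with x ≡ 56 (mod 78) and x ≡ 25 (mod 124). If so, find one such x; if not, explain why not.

No, no such integer exists.

gcd(78, 124) = 2. If x ≡ 56 (mod 78) and x ≡ 25 (mod 124), then x ≡ 56 (mod 2) and x ≡ 25 (mod 2).
These are incompatible: 56 − 25 = 31 is not divisible by 2.
Therefore no such x exists.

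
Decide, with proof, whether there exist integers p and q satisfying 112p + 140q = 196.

gcd(112, 140) = 28, and 28 divides 196, so integer solutions exist.
Dividing through by 28 reduces the equation to 4p + 5q = 7.
Euclidean algorithm: 5 = 1·4 + 1, 4 = 4·1 + 0.
Working back up the chain: 1 = 5 − 1·4. So 4·(-1) + 5·1 = 1.
Scaling by 7 gives the particular solution (p, q) = (-7, 7).
Shifting by a multiple of (5, −4) keeps it a solution: p = -7 + 2·5 = 3, q = 7 − 2·4 = -1.
Check: 112·3 + 140·(-1) = 336 − 140 = 196. ✓

p = 3, q = -1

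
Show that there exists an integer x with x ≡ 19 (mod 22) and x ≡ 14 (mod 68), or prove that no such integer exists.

Reduce both congruences modulo 2, which divides 22 and 68: they say x ≡ 19 (mod 2) and x ≡ 14 (mod 2).
But 19 mod 2 = 1 while 14 mod 2 = 0, a contradiction.
Hence the system has no solution.

There is no such integer.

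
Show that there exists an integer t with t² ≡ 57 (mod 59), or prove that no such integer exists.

t = 36

Take t = 36. Then 36² = 1296 = 21·59 + 57, so 36² ≡ 57 (mod 59).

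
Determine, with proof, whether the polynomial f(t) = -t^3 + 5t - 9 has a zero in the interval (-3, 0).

Yes, f has a root in the interval.

f(-3) = 3 and f(0) = -9, which have opposite signs.
As a polynomial, f is continuous on every closed interval.
By the Intermediate Value Theorem f must vanish at some point of (-3, 0).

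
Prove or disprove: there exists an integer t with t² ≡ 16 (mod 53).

t = 49

t = 49 works: 49² = 2401, and 2401 − 16 = 2385 = 45·53.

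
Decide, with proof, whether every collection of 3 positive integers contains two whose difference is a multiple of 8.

Consider the 3 integers 31, 32, 33. They lie in distinct residue classes modulo 8, since 3 ≤ 8.
Any two of them differ by at most 2 < 8 and by at least 1, so no difference is a multiple of 8.

No, the set {31, 32, 33} is a counterexample.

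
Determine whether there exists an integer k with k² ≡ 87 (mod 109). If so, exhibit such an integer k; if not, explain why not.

k = 14 works: 14² = 196, and 196 − 87 = 109 = 1·109.

k = 14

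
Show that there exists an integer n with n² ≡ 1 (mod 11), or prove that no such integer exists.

Take n = 10. Then 10² = 100 = 9·11 + 1, so 10² ≡ 1 (mod 11).

n = 10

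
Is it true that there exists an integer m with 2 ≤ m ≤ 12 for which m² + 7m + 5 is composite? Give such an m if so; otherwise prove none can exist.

m = 11

At m = 11: 11² + 7·11 + 5 = 203 = 7·29, which is composite.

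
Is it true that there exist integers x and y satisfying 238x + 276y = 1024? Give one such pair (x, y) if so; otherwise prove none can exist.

x = 82, y = -67

Every value of 238x + 276y is a multiple of gcd(238, 276) = 2; since 2 ∣ 1024, solutions exist.
Dividing through by 2 reduces the equation to 119x + 138y = 512.
Run the Euclidean algorithm on 138 and 119: 138 = 1·119 + 19, 119 = 6·19 + 5, 19 = 3·5 + 4, 5 = 1·4 + 1, 4 = 4·1 + 0.
Unwinding: 1 = 5 − 1·4 = 5 − (19 − 3·5) = −19 + 4·5 = −19 + 4·(119 − 6·19) = 4·119 − 25·19 = 4·119 − 25·(138 − 1·119) = −25·138 + 29·119, i.e. 119·29 + 138·(-25) = 1.
Multiplying through by 512: x = 29·512 = 14848, y = (-25)·512 = -12800 is a solution.
Shifting by a multiple of (138, −119) keeps it a solution: x = 14848 − 107·138 = 82, y = -12800 + 107·119 = -67.
Check: 238·82 + 276·(-67) = 19516 − 18492 = 1024. ✓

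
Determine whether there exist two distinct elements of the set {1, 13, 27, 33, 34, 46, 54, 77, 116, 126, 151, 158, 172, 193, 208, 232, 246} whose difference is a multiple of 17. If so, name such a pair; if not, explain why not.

No, no such pair exists.

Reduce each element modulo 17: 1↦1, 13↦13, 27↦10, 33↦16, 34↦0, 46↦12, 54↦3, 77↦9, 116↦14, 126↦7, 151↦15, 158↦5, 172↦2, 193↦6, 208↦4, 232↦11, 246↦8.
No residue repeats among the 17 elements, so no pair has difference ≡ 0 (mod 17).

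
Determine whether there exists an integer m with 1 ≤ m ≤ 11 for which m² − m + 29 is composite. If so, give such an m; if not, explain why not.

m = 5

At m = 5: 5² − 5 + 29 = 49 = 7·7, which is composite.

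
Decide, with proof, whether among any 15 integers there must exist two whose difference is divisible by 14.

Yes.

Partition the integers by their residue mod 14; there are 14 classes.
Placing 15 integers into 14 classes, some class receives at least two — say a and b.
Equal remainders mean a − b ≡ 0 (mod 14), so 14 divides their difference.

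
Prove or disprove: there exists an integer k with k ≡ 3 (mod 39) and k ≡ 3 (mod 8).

gcd(39, 8) = 1, so the Chinese Remainder Theorem guarantees exactly one residue class mod 312 satisfying both.
Write k = 3 + 39t and require 3 + 39t ≡ 3 (mod 8), i.e. 39t ≡ 0 (mod 8).
39 ≡ 7 (mod 8), so this reads 7t ≡ 0 (mod 8). t = 0 satisfies this.
With t = 0: k = 3 + 39·0 = 3.
Check: 3 mod 39 = 3, 3 mod 8 = 3. ✓

k = 3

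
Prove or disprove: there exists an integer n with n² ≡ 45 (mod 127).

No, no such integer exists.

Apply Euler's criterion with the prime 127: 45 is a quadratic residue iff 45^63 ≡ 1 (mod 127), and a non-residue iff it is ≡ −1.
Squaring successively (mod 127): 45^2 = 2025 ≡ 120; 45^4 ≡ 120² = 14400 ≡ 49; 45^8 ≡ 49² = 2401 ≡ 115; 45^16 ≡ 115² = 13225 ≡ 17; 45^32 ≡ 17² = 289 ≡ 35.
Since 63 = 32 + 16 + 8 + 4 + 2 + 1, 45^63 ≡ 35 · 17 · 115 · 49 · 120 · 45; multiplying out mod 127: 35·17 = 595 ≡ 87, then 87·115 = 10005 ≡ 99, then 99·49 = 4851 ≡ 25, then 25·120 = 3000 ≡ 79, then 79·45 = 3555 ≡ 126. Thus 45^63 ≡ 126 ≡ −1 (mod 127).
The value −1 means 45 is a non-residue modulo 127, so n² ≡ 45 (mod 127) is impossible.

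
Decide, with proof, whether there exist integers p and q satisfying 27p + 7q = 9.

27 and 7 are coprime, so 27p + 7q ranges over all of ℤ.
Run the Euclidean algorithm on 27 and 7: 27 = 3·7 + 6, 7 = 1·6 + 1, 6 = 6·1 + 0.
Back-substituting, 1 = 7 − 1·6 = 7 − (27 − 3·7) = −27 + 4·7; that is, 27·(-1) + 7·4 = 1.
Times 9: 27·(-9) + 7·36 = 9, so (-9, 36) solves it.
Adding 2·7 to p and subtracting 2·27 from q gives the tidier solution (5, -18).
Check: 27·5 + 7·(-18) = 135 − 126 = 9. ✓

p = 5, q = -18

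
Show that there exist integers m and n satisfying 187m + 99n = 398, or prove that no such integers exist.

gcd(187, 99) = 11, so every integer of the form 187m + 99n is a multiple of 11.
However 398 leaves remainder 2 on division by 11.
Hence no integers m, n satisfy the equation.

No, no such integers exist.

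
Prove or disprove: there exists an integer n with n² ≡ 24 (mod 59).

Apply Euler's criterion with the prime 59: 24 is a quadratic residue iff 24^29 ≡ 1 (mod 59), and a non-residue iff it is ≡ −1.
Squaring successively (mod 59): 24^2 = 576 ≡ 45; 24^4 ≡ 45² = 2025 ≡ 19; 24^8 ≡ 19² = 361 ≡ 7; 24^16 ≡ 7² = 49 ≡ 49.
Since 29 = 16 + 8 + 4 + 1, 24^29 ≡ 49 · 7 · 19 · 24; multiplying out mod 59: 49·7 = 343 ≡ 48, then 48·19 = 912 ≡ 27, then 27·24 = 648 ≡ 58. Thus 24^29 ≡ 58 ≡ −1 (mod 59).
The value −1 means 24 is a non-residue modulo 59, so n² ≡ 24 (mod 59) is impossible.

There is no such integer.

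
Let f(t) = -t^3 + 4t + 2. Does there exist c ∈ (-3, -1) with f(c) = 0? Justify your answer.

f(-3) = 17 and f(-1) = -1, which have opposite signs.
f is continuous everywhere (it is a polynomial), in particular on [-3, -1].
So by the Intermediate Value Theorem there is a c strictly between -3 and -1 with f(c) = 0.

Such a root exists.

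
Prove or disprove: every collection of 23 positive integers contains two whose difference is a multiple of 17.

Partition the integers by their residue mod 17; there are 17 classes.
Since 23 > 17, two of the 23 integers must share a residue class by the pigeonhole principle; call them a and b.
Then a ≡ b (mod 17), i.e. 17 ∣ (a − b).

True.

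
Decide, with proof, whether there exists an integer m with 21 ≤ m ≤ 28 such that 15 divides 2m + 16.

m = 22

At m = 21 the value 58 is not a multiple of 15. Try m = 22: 2·22 + 16 = 60 = 4·15, which is divisible by 15.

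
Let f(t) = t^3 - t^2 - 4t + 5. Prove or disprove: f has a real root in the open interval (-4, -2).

f(-4) = -59 and f(-2) = 1, which have opposite signs.
As a polynomial, f is continuous on every closed interval.
By the Intermediate Value Theorem f must vanish at some point of (-4, -2).

Yes, f has a root in the interval.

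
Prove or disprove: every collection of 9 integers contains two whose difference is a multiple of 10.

No; for instance {7, 8, 9, 10, 11, 12, 13, 14, 15} is a counterexample.

Take the 9 consecutive integers 7, 8, …, 15: their residues mod 10 are all distinct because 9 ≤ 10.
Any two of them differ by at most 8 < 10 and by at least 1, so no difference is a multiple of 10.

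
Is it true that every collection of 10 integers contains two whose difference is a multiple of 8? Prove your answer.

Yes.

Each integer lies in one of the 8 residue classes modulo 8.
With 10 integers and only 8 classes, the pigeonhole principle forces two of them, say a and b, into the same class.
Then a ≡ b (mod 8), i.e. 8 ∣ (a − b).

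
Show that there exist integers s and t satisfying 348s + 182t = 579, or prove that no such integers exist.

There are no such integers.

Both 348 and 182 are divisible by gcd(348, 182) = 2, hence so is any combination 348s + 182t.
But 579 = 2·289 + 1, so 2 ∤ 579.
So the equation is unsolvable over ℤ.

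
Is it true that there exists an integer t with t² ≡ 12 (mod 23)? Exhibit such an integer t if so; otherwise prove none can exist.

Take t = 14. Then 14² = 196 = 8·23 + 12, so 14² ≡ 12 (mod 23).

t = 14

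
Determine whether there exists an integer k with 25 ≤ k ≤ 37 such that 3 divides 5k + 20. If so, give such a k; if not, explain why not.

At k = 25 the value 145 is not a multiple of 3. Try k = 26: 5·26 + 20 = 150 = 50·3, which is divisible by 3.

k = 26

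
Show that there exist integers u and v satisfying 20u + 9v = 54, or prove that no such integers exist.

u = 0, v = 6

20 and 9 are coprime, so 20u + 9v ranges over all of ℤ.
Dividing repeatedly: 20 = 2·9 + 2, 9 = 4·2 + 1, 2 = 2·1 + 0.
Working back up the chain: 1 = 9 − 4·2 = 9 − 4·(20 − 2·9) = −4·20 + 9·9. So 20·(-4) + 9·9 = 1.
Scaling by 54 gives the particular solution (u, v) = (-216, 486).
The general solution is u = -216 + 9k, v = 486 − 20k; taking k = 24 gives the smaller pair u = 0, v = 6.
Indeed 20·0 + 9·6 = 0 + 54 = 54.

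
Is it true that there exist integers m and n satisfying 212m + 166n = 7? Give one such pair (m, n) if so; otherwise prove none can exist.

Any value of 212m + 166n is a multiple of gcd(212, 166) = 2.
However 7 leaves remainder 1 on division by 2.
Therefore 212m + 166n = 7 has no solution in integers.

No such integers exist.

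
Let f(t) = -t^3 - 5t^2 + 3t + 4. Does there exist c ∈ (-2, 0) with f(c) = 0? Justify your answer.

Yes, such a c exists.

f(-2) = -14 and f(0) = 4, which have opposite signs.
As a polynomial, f is continuous on every closed interval.
The Intermediate Value Theorem then guarantees some c ∈ (-2, 0) with f(c) = 0.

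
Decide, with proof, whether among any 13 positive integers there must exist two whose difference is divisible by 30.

No; for instance {28, 29, 30, 31, 32, 33, 34, 35, 36, 37, 38, 39, 40} is a counterexample.

Consider the 13 integers 28, 29, …, 40. They lie in distinct residue classes modulo 30, since 13 ≤ 30.
The differences between them range over 1, …, 12, none of which is divisible by 30.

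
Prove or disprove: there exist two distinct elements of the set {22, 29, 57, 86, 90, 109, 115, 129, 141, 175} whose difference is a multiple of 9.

Reduce each element mod 9: 22↦4, 29↦2, 57↦3, 86↦5, 90↦0, 109↦1, 115↦7, 129↦3, 141↦6, 175↦4. The residue 4 repeats (at 22 and 175), and 175 − 22 = 153 = 17·9.

22 and 175 are such a pair.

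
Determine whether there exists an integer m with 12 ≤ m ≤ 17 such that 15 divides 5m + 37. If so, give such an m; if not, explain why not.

The values of 5m + 37 for m = 12, 13, …, 17 are 97, 102, 107, 112, 117, 122; reduced mod 15 these are 7, 12, 2, 7, 12, 2.
None is 0, so 15 never divides 5m + 37 on this range.

No, no such integer m in that range exists.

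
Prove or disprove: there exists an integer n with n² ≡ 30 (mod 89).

Apply Euler's criterion with the prime 89: 30 is a quadratic residue iff 30^44 ≡ 1 (mod 89), and a non-residue iff it is ≡ −1.
Repeated squaring mod 89: 30^2 = 900 ≡ 10; 30^4 ≡ 10² = 100 ≡ 11; 30^8 ≡ 11² = 121 ≡ 32; 30^16 ≡ 32² = 1024 ≡ 45; 30^32 ≡ 45² = 2025 ≡ 67.
Since 44 = 32 + 8 + 4, 30^44 ≡ 67 · 32 · 11; multiplying out mod 89: 67·32 = 2144 ≡ 8, then 8·11 = 88 ≡ 88. Thus 30^44 ≡ 88 ≡ −1 (mod 89).
By Euler's criterion 30 is a quadratic non-residue mod 89: no n satisfies n² ≡ 30 (mod 89).

There is no such integer.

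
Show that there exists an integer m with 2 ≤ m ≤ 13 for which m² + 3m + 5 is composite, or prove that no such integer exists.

m = 2

At m = 2: 2² + 3·2 + 5 = 15 = 3·5, which is composite.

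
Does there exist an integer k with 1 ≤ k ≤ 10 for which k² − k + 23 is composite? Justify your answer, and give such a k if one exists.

k = 4

At k = 4: 4² − 4 + 23 = 35 = 5·7, which is composite.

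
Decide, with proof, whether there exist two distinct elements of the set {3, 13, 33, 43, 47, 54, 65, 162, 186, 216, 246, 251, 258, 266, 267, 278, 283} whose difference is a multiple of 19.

Residues mod 19: 3↦3, 13↦13, 33↦14, 43↦5, 47↦9, 54↦16, 65↦8, 162↦10, 186↦15, 216↦7, 246↦18, 251↦4, 258↦11, 266↦0, 267↦1, 278↦12, 283↦17.
All 17 residues are distinct, so no two elements differ by a multiple of 19.

There is no such pair.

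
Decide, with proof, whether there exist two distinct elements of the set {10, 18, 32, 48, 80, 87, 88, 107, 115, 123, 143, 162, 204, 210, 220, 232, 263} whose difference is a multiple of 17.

Two integers differ by a multiple of 17 exactly when they have the same residue mod 17. The residues are 10↦10, 18↦1, 32↦15, 48↦14, 80↦12, 87↦2, 88↦3, 107↦5, 115↦13, 123↦4, 143↦7, 162↦9, 204↦0, 210↦6, 220↦16, 232↦11, 263↦8.
All 17 residues are distinct, so no two elements differ by a multiple of 17.

There is no such pair.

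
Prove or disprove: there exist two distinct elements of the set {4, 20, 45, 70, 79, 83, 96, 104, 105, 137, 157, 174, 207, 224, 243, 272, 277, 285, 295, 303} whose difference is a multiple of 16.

4 mod 16 = 4 and 20 mod 16 = 4, so 20 − 4 = 16 = 1·16.

The pair (4, 20) works.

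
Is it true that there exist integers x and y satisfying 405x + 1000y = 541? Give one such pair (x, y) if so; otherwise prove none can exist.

There are no such integers.

Any value of 405x + 1000y is a multiple of gcd(405, 1000) = 5.
But 541 is not a multiple of 5 (it leaves remainder 1).
Hence no integers x, y satisfy the equation.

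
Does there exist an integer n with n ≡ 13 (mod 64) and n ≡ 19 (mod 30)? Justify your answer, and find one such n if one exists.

gcd(64, 30) = 2. A simultaneous solution exists iff 13 ≡ 19 (mod 2); here 13 mod 2 = 1 = 19 mod 2, so it does.
Put n = 13 + 64t, so we need 64t ≡ 6 (mod 30), equivalently (divide by 2) 32t ≡ 3 (mod 15).
32 ≡ 2 (mod 15), so this reads 2t ≡ 3 (mod 15). To invert 2 modulo 15: 15 = 7·2 + 1, 2 = 2·1 + 0, and unwinding, 1 = 15 − 7·2. Thus 2⁻¹ ≡ -7 ≡ 8 (mod 15).
Multiplying by 8: t ≡ 8·3 = 24 ≡ 9 (mod 15).
Then n = 13 + 64·9 = 589.
Verify: 589 = 9·64 + 13 and 589 = 19·30 + 19. ✓

n = 589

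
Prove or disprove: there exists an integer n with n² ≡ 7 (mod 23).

Apply Euler's criterion with the prime 23: 7 is a quadratic residue iff 7^11 ≡ 1 (mod 23), and a non-residue iff it is ≡ −1.
Repeated squaring mod 23: 7^2 = 49 ≡ 3; 7^4 ≡ 3² = 9 ≡ 9; 7^8 ≡ 9² = 81 ≡ 12.
Since 11 = 8 + 2 + 1, 7^11 ≡ 12 · 3 · 7; multiplying out mod 23: 12·3 = 36 ≡ 13, then 13·7 = 91 ≡ 22. Thus 7^11 ≡ 22 ≡ −1 (mod 23).
By Euler's criterion 7 is a quadratic non-residue mod 23: no n satisfies n² ≡ 7 (mod 23).

No, no such integer exists.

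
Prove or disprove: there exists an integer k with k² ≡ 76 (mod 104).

Reduce modulo 13, which divides 104: we would need k² ≡ 11 (mod 13).
Computing k² mod 13 for k = 0, 1, …, 6 (enough, by the symmetry k ↦ 13 − k) gives 0, 1, 4, 9, 3, 12, 10.
So the quadratic residues mod 13 are {0, 1, 3, 4, 9, 10, 12}, and 11 is not among them.
Therefore k² ≡ 76 (mod 104) has no solution.

No, no such integer exists.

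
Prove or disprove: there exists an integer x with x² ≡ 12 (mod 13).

x = 8 works: 8² = 64, and 64 − 12 = 52 = 4·13.

x = 8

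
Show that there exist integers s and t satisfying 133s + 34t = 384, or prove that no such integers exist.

Since gcd(133, 34) = 1, every integer is an integer combination of 133 and 34.
Euclidean algorithm: 133 = 3·34 + 31, 34 = 1·31 + 3, 31 = 10·3 + 1, 3 = 3·1 + 0.
Working back up the chain: 1 = 31 − 10·3 = 31 − 10·(34 − 1·31) = −10·34 + 11·31 = −10·34 + 11·(133 − 3·34) = 11·133 − 43·34. So 133·11 + 34·(-43) = 1.
Times 384: 133·4224 + 34·(-16512) = 384, so (4224, -16512) solves it.
The general solution is s = 4224 + 34k, t = -16512 − 133k; taking k = -124 gives the smaller pair s = 8, t = -20.
Indeed 133·8 + 34·(-20) = 1064 − 680 = 384.

s = 8, t = -20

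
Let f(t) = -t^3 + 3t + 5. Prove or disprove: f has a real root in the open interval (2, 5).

f(2) = 3 and f(5) = -105, which have opposite signs.
As a polynomial, f is continuous on every closed interval.
By the Intermediate Value Theorem f must vanish at some point of (2, 5).

Yes, f has a root in the interval.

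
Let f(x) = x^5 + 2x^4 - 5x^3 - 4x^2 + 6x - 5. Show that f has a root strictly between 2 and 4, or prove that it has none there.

f(2) = 15 and f(4) = 1171, both positive, so a sign-change argument is unavailable; we show f keeps this sign on the whole interval.
Substitute x = 2 + u, where 0 < u < 2 on the interval. Expanding, f(2 + u) = u^5 + 12u^4 + 51u^3 + 94u^2 + 74u + 15.
The nonzero coefficients here are all positive, so for u > 0 every term is positive (or zero), and the constant term 15 is strictly positive.
So f is strictly positive on (2, 4); no root exists in the interval.

No such root exists.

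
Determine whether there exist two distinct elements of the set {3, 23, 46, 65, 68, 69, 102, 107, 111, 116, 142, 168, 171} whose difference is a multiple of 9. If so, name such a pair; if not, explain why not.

3 and 102 are such a pair.

Reduce each element mod 9: 3↦3, 23↦5, 46↦1, 65↦2, 68↦5, 69↦6, 102↦3, 107↦8, 111↦3, 116↦8, 142↦7, 168↦6, 171↦0. The residue 3 repeats (at 3 and 102), and 102 − 3 = 99 = 11·9.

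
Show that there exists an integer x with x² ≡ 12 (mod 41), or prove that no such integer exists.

41 is prime, so by Euler's criterion 12 is a square mod 41 iff 12^((41−1)/2) = 12^20 ≡ 1 (mod 41).
Repeated squaring mod 41: 12^2 = 144 ≡ 21; 12^4 ≡ 21² = 441 ≡ 31; 12^8 ≡ 31² = 961 ≡ 18; 12^16 ≡ 18² = 324 ≡ 37.
Since 20 = 16 + 4, 12^20 ≡ 37 · 31; multiplying out mod 41: 37·31 = 1147 ≡ 40. Thus 12^20 ≡ 40 ≡ −1 (mod 41).
By Euler's criterion 12 is a quadratic non-residue mod 41: no x satisfies x² ≡ 12 (mod 41).

No, no such integer exists.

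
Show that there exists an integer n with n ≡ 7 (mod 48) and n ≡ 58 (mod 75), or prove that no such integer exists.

Here gcd(48, 75) = 3, and both 7 and 58 leave remainder 1 mod 3, so the system is consistent.
Put n = 7 + 48t, so we need 48t ≡ 51 (mod 75), equivalently (divide by 3) 16t ≡ 17 (mod 25).
Invert 16 mod 25 by the Euclidean algorithm: 25 = 1·16 + 9, 16 = 1·9 + 7, 9 = 1·7 + 2, 7 = 3·2 + 1, 2 = 2·1 + 0; back-substituting, 1 = 7 − 3·2 = 7 − 3·(9 − 1·7) = −3·9 + 4·7 = −3·9 + 4·(16 − 1·9) = 4·16 − 7·9 = 4·16 − 7·(25 − 1·16) = −7·25 + 11·16. Hence 16·11 ≡ 1, so 16⁻¹ ≡ 11 (mod 25).
Multiplying by 11: t ≡ 11·17 = 187 ≡ 12 (mod 25).
Then n = 7 + 48·12 = 583.
Check: 583 mod 48 = 7, 583 mod 75 = 58. ✓

n = 583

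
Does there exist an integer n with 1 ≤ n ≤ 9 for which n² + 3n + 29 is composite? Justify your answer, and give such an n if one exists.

n = 1

At n = 1: 1² + 3·1 + 29 = 33 = 3·11, which is composite.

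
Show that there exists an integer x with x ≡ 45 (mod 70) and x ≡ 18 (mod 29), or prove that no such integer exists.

x = 395

The moduli 70 and 29 are coprime, so by the Chinese Remainder Theorem a unique solution modulo 2030 exists.
Any solution of the first congruence is x = 45 + 70t; substituting into the second, 70t ≡ 18 − 45 ≡ 2 (mod 29).
70 ≡ 12 (mod 29), so this reads 12t ≡ 2 (mod 29). Since 12·17 = 204 = 7·29 + 1, the inverse of 12 mod 29 is 17.
Therefore t ≡ 17·2 = 34 ≡ 5 (mod 29).
With t = 5: x = 45 + 70·5 = 395.
Verify: 395 = 5·70 + 45 and 395 = 13·29 + 18. ✓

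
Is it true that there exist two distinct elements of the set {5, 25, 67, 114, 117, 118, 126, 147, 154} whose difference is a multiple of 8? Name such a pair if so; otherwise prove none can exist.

5 and 117 are such a pair.

Reduce each element mod 8: 5↦5, 25↦1, 67↦3, 114↦2, 117↦5, 118↦6, 126↦6, 147↦3, 154↦2. The residue 5 repeats (at 5 and 117), and 117 − 5 = 112 = 14·8.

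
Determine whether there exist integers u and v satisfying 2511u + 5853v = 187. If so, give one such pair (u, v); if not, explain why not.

No such integers exist.

gcd(2511, 5853) = 3, so every integer of the form 2511u + 5853v is a multiple of 3.
But 187 is not a multiple of 3 (it leaves remainder 1).
So the equation is unsolvable over ℤ.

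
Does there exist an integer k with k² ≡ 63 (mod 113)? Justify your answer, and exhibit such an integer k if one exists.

k = 96

k = 96 works: 96² = 9216, and 9216 − 63 = 9153 = 81·113.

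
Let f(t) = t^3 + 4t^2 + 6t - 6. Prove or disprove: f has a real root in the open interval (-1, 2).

f(-1) = -9 and f(2) = 30, which have opposite signs.
Since f is a polynomial it is continuous on [-1, 2].
By the Intermediate Value Theorem f must vanish at some point of (-1, 2).

Yes, f has a root in the interval.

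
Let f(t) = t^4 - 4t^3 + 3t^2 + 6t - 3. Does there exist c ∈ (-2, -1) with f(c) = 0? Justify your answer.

Yes, such a c exists.

f(-2) = 45 and f(-1) = -1, which have opposite signs.
f is continuous everywhere (it is a polynomial), in particular on [-2, -1].
The Intermediate Value Theorem then guarantees some c ∈ (-2, -1) with f(c) = 0.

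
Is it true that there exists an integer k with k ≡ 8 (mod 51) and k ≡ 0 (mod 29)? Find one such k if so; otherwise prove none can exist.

k = 1334

gcd(51, 29) = 1, so the Chinese Remainder Theorem guarantees exactly one residue class mod 1479 satisfying both.
Any solution of the first congruence is k = 8 + 51t; substituting into the second, 51t ≡ 0 − 8 ≡ 21 (mod 29).
51 ≡ 22 (mod 29), so this reads 22t ≡ 21 (mod 29). Note 22·4 = 88 ≡ 1 (mod 29) (as 88 − 1 = 3·29), so 22⁻¹ ≡ 4.
Multiplying by 4: t ≡ 4·21 = 84 ≡ 26 (mod 29).
Taking t = 26 gives k = 8 + 51·26 = 1334.
Check: 1334 mod 51 = 8, 1334 mod 29 = 0. ✓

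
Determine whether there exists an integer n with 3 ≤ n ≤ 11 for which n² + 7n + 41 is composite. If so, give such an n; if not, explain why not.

At n = 8: 8² + 7·8 + 41 = 161 = 7·23, which is composite.

n = 8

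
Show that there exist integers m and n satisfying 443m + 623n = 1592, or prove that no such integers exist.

m = 5, n = -1

443 and 623 are coprime, so 443m + 623n ranges over all of ℤ.
Run the Euclidean algorithm on 623 and 443: 623 = 1·443 + 180, 443 = 2·180 + 83, 180 = 2·83 + 14, 83 = 5·14 + 13, 14 = 1·13 + 1, 13 = 13·1 + 0.
Back-substituting, 1 = 14 − 1·13 = 14 − (83 − 5·14) = −83 + 6·14 = −83 + 6·(180 − 2·83) = 6·180 − 13·83 = 6·180 − 13·(443 − 2·180) = −13·443 + 32·180 = −13·443 + 32·(623 − 1·443) = 32·623 − 45·443; that is, 443·(-45) + 623·32 = 1.
Times 1592: 443·(-71640) + 623·50944 = 1592, so (-71640, 50944) solves it.
The general solution is m = -71640 + 623k, n = 50944 − 443k; taking k = 115 gives the smaller pair m = 5, n = -1.
Check: 443·5 + 623·(-1) = 2215 − 623 = 1592. ✓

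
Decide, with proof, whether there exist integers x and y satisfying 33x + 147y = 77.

gcd(33, 147) = 3, so every integer of the form 33x + 147y is a multiple of 3.
But 77 is not a multiple of 3 (it leaves remainder 2).
Therefore 33x + 147y = 77 has no solution in integers.

No, no such integers exist.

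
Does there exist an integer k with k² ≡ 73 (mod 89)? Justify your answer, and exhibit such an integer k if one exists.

k = 42

k = 42 works: 42² = 1764, and 1764 − 73 = 1691 = 19·89.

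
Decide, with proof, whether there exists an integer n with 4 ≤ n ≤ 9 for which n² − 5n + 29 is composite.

n = 9

At n = 9: 9² − 5·9 + 29 = 65 = 5·13, which is composite.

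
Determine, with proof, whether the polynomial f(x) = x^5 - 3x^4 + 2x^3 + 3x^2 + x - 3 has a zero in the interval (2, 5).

No such root exists.

The endpoint values f(2) = 11 and f(5) = 1577 are both positive. Claim: f(x) > 0 for every x in (2, 5).
Substitute x = 2 + u, where 0 < u < 3 on the interval. Expanding, f(2 + u) = u^5 + 7u^4 + 18u^3 + 23u^2 + 21u + 11.
All 6 nonzero coefficients of this polynomial in u are positive; hence for u > 0 the value is a sum of positive terms (the constant 11 among them).
So f is strictly positive on (2, 5); no root exists in the interval.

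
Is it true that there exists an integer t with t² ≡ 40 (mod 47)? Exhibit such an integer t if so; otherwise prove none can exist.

There is no such integer.

Apply Euler's criterion with the prime 47: 40 is a quadratic residue iff 40^23 ≡ 1 (mod 47), and a non-residue iff it is ≡ −1.
Repeated squaring mod 47: 40^2 = 1600 ≡ 2; 40^4 ≡ 2² = 4 ≡ 4; 40^8 ≡ 4² = 16 ≡ 16; 40^16 ≡ 16² = 256 ≡ 21.
Since 23 = 16 + 4 + 2 + 1, 40^23 ≡ 21 · 4 · 2 · 40; multiplying out mod 47: 21·4 = 84 ≡ 37, then 37·2 = 74 ≡ 27, then 27·40 = 1080 ≡ 46. Thus 40^23 ≡ 46 ≡ −1 (mod 47).
The value −1 means 40 is a non-residue modulo 47, so t² ≡ 40 (mod 47) is impossible.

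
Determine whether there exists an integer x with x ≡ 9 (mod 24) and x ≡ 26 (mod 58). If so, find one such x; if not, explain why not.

No, no such integer exists.

Both moduli are multiples of 2 = gcd(24, 58), so any solution would satisfy x ≡ 9 and x ≡ 26 modulo 2 simultaneously.
However 9 ≡ 1 and 26 ≡ 0 (mod 2), and 1 ≠ 0.
So no integer satisfies both congruences.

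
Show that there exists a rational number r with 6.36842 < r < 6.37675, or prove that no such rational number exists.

Look for a denominator N such that an integer falls strictly between N·6.36842 and N·6.37675. N = 8 works: 8·6.36842 = 50.94736 < 51 < 51.01400 = 8·6.37675.
So r = 51/8 works: it is a ratio of integers, and dividing 8·6.36842 < 51 < 8·6.37675 through by 8 gives 6.36842 < 51/8 < 6.37675.

r = 51/8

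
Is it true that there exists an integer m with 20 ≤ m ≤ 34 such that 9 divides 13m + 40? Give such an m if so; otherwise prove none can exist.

For m = 20, 21, …, 25 the values 300, 313, 326, 339, 352, 365 are not multiples of 9. m = 26 works, since 13·26 + 40 = 378 = 42·9.

m = 26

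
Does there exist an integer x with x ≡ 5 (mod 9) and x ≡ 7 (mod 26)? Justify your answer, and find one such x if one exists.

gcd(9, 26) = 1, so the Chinese Remainder Theorem guarantees exactly one residue class mod 234 satisfying both.
Write x = 5 + 9t and require 5 + 9t ≡ 7 (mod 26), i.e. 9t ≡ 2 (mod 26).
Invert 9 mod 26 by the Euclidean algorithm: 26 = 2·9 + 8, 9 = 1·8 + 1, 8 = 8·1 + 0; back-substituting, 1 = 9 − 1·8 = 9 − (26 − 2·9) = −26 + 3·9. Hence 9·3 ≡ 1, so 9⁻¹ ≡ 3 (mod 26).
Therefore t ≡ 3·2 = 6 (mod 26).
With t = 6: x = 5 + 9·6 = 59.
Indeed 59 ≡ 5 (mod 9) and 59 ≡ 7 (mod 26).

x = 59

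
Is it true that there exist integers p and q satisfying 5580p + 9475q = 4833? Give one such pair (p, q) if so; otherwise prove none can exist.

gcd(5580, 9475) = 5, so every integer of the form 5580p + 9475q is a multiple of 5.
But 4833 is not a multiple of 5 (it leaves remainder 3).
Therefore 5580p + 9475q = 4833 has no solution in integers.

No such integers exist.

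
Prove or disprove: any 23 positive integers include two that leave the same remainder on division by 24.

Consider the 23 integers 75, 76, …, 97. They lie in distinct residue classes modulo 24, since 23 ≤ 24.
Hence this collection has no pair with equal remainders mod 24, disproving the claim.

No; for instance {75, 76, 77, 78, 79, 80, 81, 82, 83, 84, 85, 86, 87, 88, 89, 90, 91, 92, 93, 94, 95, 96, 97} is a counterexample.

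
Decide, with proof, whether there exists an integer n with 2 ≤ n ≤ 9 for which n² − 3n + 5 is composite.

n = 4

At n = 4: 4² − 3·4 + 5 = 9 = 3·3, which is composite.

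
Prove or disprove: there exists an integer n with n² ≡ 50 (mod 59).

There is no such integer.

59 is prime, so by Euler's criterion 50 is a square mod 59 iff 50^((59−1)/2) = 50^29 ≡ 1 (mod 59).
Repeated squaring mod 59: 50^2 = 2500 ≡ 22; 50^4 ≡ 22² = 484 ≡ 12; 50^8 ≡ 12² = 144 ≡ 26; 50^16 ≡ 26² = 676 ≡ 27.
Since 29 = 16 + 8 + 4 + 1, 50^29 ≡ 27 · 26 · 12 · 50; multiplying out mod 59: 27·26 = 702 ≡ 53, then 53·12 = 636 ≡ 46, then 46·50 = 2300 ≡ 58. Thus 50^29 ≡ 58 ≡ −1 (mod 59).
The value −1 means 50 is a non-residue modulo 59, so n² ≡ 50 (mod 59) is impossible.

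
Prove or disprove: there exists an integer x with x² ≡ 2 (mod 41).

Take x = 17. Then 17² = 289 = 7·41 + 2, so 17² ≡ 2 (mod 41).

x = 17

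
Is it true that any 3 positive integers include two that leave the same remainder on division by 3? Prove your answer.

Take the 3 consecutive integers 10, 11, 12: their residues mod 3 are all distinct because 3 ≤ 3.
So no two of them leave the same remainder on division by 3; the claim fails for this set.

No, the set {10, 11, 12} is a counterexample.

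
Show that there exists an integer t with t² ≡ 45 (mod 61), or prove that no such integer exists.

t = 17 works: 17² = 289, and 289 − 45 = 244 = 4·61.

t = 17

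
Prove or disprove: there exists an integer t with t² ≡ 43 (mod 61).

There is no such integer.

61 is prime, so by Euler's criterion 43 is a square mod 61 iff 43^((61−1)/2) = 43^30 ≡ 1 (mod 61).
Squaring successively (mod 61): 43^2 = 1849 ≡ 19; 43^4 ≡ 19² = 361 ≡ 56; 43^8 ≡ 56² = 3136 ≡ 25; 43^16 ≡ 25² = 625 ≡ 15.
Since 30 = 16 + 8 + 4 + 2, 43^30 ≡ 15 · 25 · 56 · 19; multiplying out mod 61: 15·25 = 375 ≡ 9, then 9·56 = 504 ≡ 16, then 16·19 = 304 ≡ 60. Thus 43^30 ≡ 60 ≡ −1 (mod 61).
By Euler's criterion 43 is a quadratic non-residue mod 61: no t satisfies t² ≡ 43 (mod 61).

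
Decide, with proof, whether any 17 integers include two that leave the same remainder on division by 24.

No; for instance {14, 15, 16, 17, 18, 19, 20, 21, 22, 23, 24, 25, 26, 27, 28, 29, 30} is a counterexample.

Try 17 consecutive integers, 14, 15, …, 30. Their remainders mod 24 are 14, 15, 16, 17, 18, 19, 20, 21, 22, 23, 0, 1, 2, 3, 4, 5, 6 — pairwise different, as any 17 ≤ 24 consecutive integers have distinct residues.
Hence this collection has no pair with equal remainders mod 24, disproving the claim.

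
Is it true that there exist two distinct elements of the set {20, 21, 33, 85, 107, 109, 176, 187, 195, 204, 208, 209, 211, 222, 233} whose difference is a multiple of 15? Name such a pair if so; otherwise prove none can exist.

No such pair exists.

Two integers differ by a multiple of 15 exactly when they have the same residue mod 15. The residues are 20↦5, 21↦6, 33↦3, 85↦10, 107↦2, 109↦4, 176↦11, 187↦7, 195↦0, 204↦9, 208↦13, 209↦14, 211↦1, 222↦12, 233↦8.
No residue repeats among the 15 elements, so no pair has difference ≡ 0 (mod 15).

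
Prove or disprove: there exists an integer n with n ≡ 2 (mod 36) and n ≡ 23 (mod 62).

gcd(36, 62) = 2. If n ≡ 2 (mod 36) and n ≡ 23 (mod 62), then n ≡ 2 (mod 2) and n ≡ 23 (mod 2).
However 2 ≡ 0 and 23 ≡ 1 (mod 2), and 0 ≠ 1.
Hence the system has no solution.

No such integer exists.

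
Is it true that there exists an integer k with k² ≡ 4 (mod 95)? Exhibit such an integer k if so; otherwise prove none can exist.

k = 17

k = 17 works: 17² = 289, and 289 − 4 = 285 = 3·95.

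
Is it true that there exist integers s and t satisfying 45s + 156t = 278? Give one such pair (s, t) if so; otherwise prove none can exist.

gcd(45, 156) = 3, so every integer of the form 45s + 156t is a multiple of 3.
But 278 = 3·92 + 2, so 3 ∤ 278.
Therefore 45s + 156t = 278 has no solution in integers.

No, no such integers exist.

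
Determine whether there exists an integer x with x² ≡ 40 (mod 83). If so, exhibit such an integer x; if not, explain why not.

x = 66

Take x = 66. Then 66² = 4356 = 52·83 + 40, so 66² ≡ 40 (mod 83).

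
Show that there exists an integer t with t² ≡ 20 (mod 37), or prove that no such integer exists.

Apply Euler's criterion with the prime 37: 20 is a quadratic residue iff 20^18 ≡ 1 (mod 37), and a non-residue iff it is ≡ −1.
Repeated squaring mod 37: 20^2 = 400 ≡ 30; 20^4 ≡ 30² = 900 ≡ 12; 20^8 ≡ 12² = 144 ≡ 33; 20^16 ≡ 33² = 1089 ≡ 16.
Since 18 = 16 + 2, 20^18 ≡ 16 · 30; multiplying out mod 37: 16·30 = 480 ≡ 36. Thus 20^18 ≡ 36 ≡ −1 (mod 37).
The value −1 means 20 is a non-residue modulo 37, so t² ≡ 20 (mod 37) is impossible.

There is no such integer.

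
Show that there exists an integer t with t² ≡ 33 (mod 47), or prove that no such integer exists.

No, no such integer exists.

47 is prime, so by Euler's criterion 33 is a square mod 47 iff 33^((47−1)/2) = 33^23 ≡ 1 (mod 47).
Repeated squaring mod 47: 33^2 = 1089 ≡ 8; 33^4 ≡ 8² = 64 ≡ 17; 33^8 ≡ 17² = 289 ≡ 7; 33^16 ≡ 7² = 49 ≡ 2.
Since 23 = 16 + 4 + 2 + 1, 33^23 ≡ 2 · 17 · 8 · 33; multiplying out mod 47: 2·17 = 34 ≡ 34, then 34·8 = 272 ≡ 37, then 37·33 = 1221 ≡ 46. Thus 33^23 ≡ 46 ≡ −1 (mod 47).
The value −1 means 33 is a non-residue modulo 47, so t² ≡ 33 (mod 47) is impossible.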